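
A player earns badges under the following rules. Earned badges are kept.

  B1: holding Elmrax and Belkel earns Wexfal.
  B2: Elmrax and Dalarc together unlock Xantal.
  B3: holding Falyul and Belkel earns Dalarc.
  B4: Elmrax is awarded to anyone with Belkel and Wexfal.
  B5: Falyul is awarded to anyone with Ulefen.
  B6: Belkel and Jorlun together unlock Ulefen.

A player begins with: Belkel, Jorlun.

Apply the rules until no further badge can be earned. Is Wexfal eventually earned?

Wexfal would need Elmrax and Belkel (B1), but Elmrax is never earned.

No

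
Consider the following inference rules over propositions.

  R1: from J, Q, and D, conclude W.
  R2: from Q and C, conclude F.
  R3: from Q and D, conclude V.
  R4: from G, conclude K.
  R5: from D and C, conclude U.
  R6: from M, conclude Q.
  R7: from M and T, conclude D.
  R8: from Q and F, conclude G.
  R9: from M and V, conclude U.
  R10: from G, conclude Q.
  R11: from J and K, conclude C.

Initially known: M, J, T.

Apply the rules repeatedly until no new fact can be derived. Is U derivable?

M and T hold, so D follows (R7).
From M, R6 gives Q.
Q and D hold, so V follows (R3).
From M and V, R9 gives U.

Yes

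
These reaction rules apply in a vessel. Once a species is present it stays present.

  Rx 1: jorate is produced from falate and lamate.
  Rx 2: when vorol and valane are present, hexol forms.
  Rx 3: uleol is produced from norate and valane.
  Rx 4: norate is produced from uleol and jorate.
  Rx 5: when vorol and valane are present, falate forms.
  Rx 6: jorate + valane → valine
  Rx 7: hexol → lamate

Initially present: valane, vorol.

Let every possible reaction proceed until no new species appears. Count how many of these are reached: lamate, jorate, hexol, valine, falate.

vorol and valane present → hexol forms (Rx 2).
vorol and valane present → falate forms (Rx 5).
hexol present → lamate forms (Rx 7).
falate and lamate present → jorate forms (Rx 1).
jorate and valane present → valine forms (Rx 6).
lamate: reached.
jorate: reached.
hexol: reached.
valine: reached.
falate: reached.
All 5 are reached.

5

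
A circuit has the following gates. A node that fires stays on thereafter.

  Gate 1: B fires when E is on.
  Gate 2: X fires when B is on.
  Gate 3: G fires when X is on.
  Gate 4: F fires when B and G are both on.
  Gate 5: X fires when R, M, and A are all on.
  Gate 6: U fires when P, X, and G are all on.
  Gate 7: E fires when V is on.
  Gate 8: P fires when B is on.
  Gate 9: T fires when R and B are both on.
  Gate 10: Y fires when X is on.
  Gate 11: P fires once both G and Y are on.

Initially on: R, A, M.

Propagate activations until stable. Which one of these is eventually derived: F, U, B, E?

U

Gate 5: R, M, and A on → X on.
X is on, so Y fires (Gate 10).
Gate 3: X on → G on.
Gate 11: G and Y on → P on.
P, X, and G are on, so U fires (Gate 6).
F would need B and G (Gate 4), but B never turns on. B would need E (Gate 1), but E never turns on. E would need V (Gate 7), but V never turns on.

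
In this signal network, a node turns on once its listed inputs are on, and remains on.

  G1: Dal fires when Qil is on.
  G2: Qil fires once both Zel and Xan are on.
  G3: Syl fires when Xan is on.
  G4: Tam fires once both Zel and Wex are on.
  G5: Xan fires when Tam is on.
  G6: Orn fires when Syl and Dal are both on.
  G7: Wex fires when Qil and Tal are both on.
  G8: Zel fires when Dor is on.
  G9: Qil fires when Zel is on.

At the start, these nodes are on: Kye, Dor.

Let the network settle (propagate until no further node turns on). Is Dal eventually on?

Yes

G8: Dor on → Zel on.
Zel is on, so Qil fires (G9).
G1: Qil on → Dal on.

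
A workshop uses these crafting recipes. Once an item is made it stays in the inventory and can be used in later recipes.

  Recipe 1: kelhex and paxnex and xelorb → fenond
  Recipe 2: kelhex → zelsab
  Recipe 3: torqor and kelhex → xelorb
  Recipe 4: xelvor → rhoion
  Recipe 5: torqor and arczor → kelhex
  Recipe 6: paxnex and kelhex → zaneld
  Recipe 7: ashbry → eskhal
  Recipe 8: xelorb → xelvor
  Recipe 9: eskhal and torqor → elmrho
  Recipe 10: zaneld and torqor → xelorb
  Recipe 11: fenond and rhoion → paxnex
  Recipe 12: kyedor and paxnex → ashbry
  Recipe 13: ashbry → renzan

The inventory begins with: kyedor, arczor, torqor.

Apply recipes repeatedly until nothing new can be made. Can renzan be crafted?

No

renzan would need ashbry (Recipe 13), but ashbry is never obtained.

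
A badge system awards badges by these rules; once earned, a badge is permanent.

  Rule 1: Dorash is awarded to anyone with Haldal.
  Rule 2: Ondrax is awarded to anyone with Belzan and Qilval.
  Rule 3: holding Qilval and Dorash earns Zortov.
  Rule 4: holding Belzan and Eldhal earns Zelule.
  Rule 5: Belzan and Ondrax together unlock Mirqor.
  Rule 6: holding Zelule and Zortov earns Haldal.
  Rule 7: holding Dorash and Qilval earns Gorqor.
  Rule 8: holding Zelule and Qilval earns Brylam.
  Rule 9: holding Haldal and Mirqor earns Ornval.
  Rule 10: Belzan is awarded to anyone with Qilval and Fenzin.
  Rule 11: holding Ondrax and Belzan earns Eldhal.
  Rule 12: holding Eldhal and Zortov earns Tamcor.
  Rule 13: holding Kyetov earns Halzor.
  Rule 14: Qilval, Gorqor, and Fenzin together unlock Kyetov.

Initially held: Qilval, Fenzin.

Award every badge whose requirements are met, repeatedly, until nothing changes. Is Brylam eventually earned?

With Qilval and Fenzin, Belzan is earned (Rule 10).
With Belzan and Qilval, Ondrax is earned (Rule 2).
With Ondrax and Belzan, Eldhal is earned (Rule 11).
With Belzan and Eldhal, Zelule is earned (Rule 4).
With Zelule and Qilval, Brylam is earned (Rule 8).

Yes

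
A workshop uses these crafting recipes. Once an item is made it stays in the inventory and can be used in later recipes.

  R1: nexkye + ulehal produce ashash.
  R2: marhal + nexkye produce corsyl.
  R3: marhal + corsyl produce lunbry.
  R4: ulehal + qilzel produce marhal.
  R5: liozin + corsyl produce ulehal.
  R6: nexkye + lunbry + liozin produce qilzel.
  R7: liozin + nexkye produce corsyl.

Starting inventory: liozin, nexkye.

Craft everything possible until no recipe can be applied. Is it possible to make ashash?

Yes

Using R7, liozin and nexkye make corsyl.
liozin + corsyl → ulehal (R5).
Using R1, nexkye and ulehal make ashash.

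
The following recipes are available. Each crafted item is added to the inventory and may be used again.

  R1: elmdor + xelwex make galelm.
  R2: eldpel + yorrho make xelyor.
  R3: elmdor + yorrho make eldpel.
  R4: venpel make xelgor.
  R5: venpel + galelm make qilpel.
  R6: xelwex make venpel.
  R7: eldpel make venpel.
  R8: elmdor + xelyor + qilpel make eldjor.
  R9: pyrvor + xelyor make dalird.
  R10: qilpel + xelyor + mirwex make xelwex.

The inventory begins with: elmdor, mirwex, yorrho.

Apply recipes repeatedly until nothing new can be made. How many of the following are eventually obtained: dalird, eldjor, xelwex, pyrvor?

dalird would need pyrvor and xelyor (R9), but pyrvor is never obtained.
eldjor would need elmdor, xelyor, and qilpel (R8), but qilpel is never obtained.
xelwex would need qilpel, xelyor, and mirwex (R10), but qilpel is never obtained.
No rule produces pyrvor, and it is not given.
None of the 4 are reached.

0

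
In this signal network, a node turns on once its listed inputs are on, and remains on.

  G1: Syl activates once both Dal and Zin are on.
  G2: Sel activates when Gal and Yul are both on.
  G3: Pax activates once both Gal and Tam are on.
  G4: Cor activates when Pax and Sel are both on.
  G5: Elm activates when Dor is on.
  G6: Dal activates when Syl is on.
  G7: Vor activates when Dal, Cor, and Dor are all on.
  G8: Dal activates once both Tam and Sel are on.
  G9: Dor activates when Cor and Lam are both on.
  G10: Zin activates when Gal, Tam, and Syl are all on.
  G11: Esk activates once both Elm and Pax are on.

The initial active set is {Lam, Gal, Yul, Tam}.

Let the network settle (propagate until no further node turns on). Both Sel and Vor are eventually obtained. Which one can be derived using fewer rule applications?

Sel: G2: Gal and Yul on → Sel on. [1 rule application]
Vor: G2: Gal and Yul on → Sel on. G3: Gal and Tam on → Pax on. Pax and Sel are on, so Cor activates (G4). G8: Tam and Sel on → Dal on. Cor and Lam are on, so Dor activates (G9). G7: Dal, Cor, and Dor on → Vor on. [6 rule applications]
Sel needs fewer.

Sel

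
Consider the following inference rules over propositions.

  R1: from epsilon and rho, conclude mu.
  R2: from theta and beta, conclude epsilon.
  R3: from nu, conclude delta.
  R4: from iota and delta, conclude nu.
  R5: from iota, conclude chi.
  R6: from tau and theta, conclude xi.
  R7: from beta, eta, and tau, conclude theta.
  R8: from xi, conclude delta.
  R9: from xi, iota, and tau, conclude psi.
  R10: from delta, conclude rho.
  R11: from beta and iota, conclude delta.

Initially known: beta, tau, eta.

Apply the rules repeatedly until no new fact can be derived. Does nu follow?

No

nu would need iota and delta (R4), but iota is never established.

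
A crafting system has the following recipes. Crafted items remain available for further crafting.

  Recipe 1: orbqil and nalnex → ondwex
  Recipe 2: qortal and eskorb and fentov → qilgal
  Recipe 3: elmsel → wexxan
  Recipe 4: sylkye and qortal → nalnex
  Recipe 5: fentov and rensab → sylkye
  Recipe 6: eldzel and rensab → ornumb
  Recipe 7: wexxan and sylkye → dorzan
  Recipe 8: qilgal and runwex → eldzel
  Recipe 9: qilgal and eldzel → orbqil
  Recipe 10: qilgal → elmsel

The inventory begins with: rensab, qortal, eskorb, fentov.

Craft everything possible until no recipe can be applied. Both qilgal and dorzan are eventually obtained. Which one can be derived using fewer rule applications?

qilgal: Using Recipe 2, qortal, eskorb, and fentov make qilgal. [1 rule application]
dorzan: qortal and eskorb and fentov → qilgal (Recipe 2). fentov and rensab → sylkye (Recipe 5). Using Recipe 10, qilgal makes elmsel. elmsel → wexxan (Recipe 3). Using Recipe 7, wexxan and sylkye make dorzan. [5 rule applications]
qilgal needs fewer.

qilgal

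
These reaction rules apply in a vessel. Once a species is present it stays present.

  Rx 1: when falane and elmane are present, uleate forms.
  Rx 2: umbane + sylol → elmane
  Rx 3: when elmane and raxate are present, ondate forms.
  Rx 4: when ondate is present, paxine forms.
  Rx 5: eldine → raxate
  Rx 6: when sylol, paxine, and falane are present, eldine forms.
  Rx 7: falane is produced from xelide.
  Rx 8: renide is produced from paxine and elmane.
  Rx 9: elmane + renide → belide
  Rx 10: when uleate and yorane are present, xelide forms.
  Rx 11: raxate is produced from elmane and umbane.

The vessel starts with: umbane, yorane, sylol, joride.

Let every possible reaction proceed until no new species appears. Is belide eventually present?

umbane and sylol present → elmane forms (Rx 2).
elmane and umbane present → raxate forms (Rx 11).
elmane and raxate present → ondate forms (Rx 3).
ondate present → paxine forms (Rx 4).
paxine and elmane present → renide forms (Rx 8).
elmane and renide present → belide forms (Rx 9).

Yes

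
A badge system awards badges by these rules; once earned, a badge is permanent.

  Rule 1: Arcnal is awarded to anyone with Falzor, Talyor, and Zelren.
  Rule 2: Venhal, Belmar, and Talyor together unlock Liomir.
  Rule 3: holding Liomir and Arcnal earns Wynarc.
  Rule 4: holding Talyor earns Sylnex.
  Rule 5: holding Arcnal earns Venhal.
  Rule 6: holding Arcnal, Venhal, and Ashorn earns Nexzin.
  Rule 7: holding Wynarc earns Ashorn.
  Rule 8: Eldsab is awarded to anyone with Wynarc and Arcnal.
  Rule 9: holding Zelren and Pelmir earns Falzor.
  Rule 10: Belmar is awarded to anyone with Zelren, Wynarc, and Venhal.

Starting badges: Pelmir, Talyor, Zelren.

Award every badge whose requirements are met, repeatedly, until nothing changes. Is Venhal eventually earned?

Yes

With Zelren and Pelmir, Falzor is earned (Rule 9).
With Falzor, Talyor, and Zelren, Arcnal is earned (Rule 1).
With Arcnal, Venhal is earned (Rule 5).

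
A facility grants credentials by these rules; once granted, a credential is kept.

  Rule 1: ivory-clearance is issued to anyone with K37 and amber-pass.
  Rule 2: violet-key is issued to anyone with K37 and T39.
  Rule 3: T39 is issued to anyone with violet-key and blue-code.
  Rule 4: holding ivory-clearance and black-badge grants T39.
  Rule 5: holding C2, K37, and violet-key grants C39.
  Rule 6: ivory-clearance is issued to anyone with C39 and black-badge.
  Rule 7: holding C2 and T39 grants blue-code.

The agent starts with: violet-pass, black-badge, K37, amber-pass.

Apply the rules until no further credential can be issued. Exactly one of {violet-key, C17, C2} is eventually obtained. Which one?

Holding K37 and amber-pass grants ivory-clearance (Rule 1).
Holding ivory-clearance and black-badge grants T39 (Rule 4).
Holding K37 and T39 grants violet-key (Rule 2).
No rule produces C17, and it is not given. No rule produces C2, and it is not given.

violet-key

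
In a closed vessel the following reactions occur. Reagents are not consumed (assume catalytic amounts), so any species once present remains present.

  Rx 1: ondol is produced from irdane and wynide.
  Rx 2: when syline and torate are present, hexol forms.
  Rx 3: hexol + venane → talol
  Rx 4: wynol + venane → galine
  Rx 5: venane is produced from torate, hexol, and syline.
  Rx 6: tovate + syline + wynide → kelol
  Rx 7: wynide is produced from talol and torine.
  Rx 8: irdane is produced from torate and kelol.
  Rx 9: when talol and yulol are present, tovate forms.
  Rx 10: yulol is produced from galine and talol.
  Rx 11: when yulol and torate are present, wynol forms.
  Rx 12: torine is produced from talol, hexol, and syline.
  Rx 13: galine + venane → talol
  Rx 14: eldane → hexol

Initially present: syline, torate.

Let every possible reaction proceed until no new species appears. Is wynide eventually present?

syline and torate present → hexol forms (Rx 2).
torate, hexol, and syline present → venane forms (Rx 5).
hexol and venane present → talol forms (Rx 3).
talol, hexol, and syline present → torine forms (Rx 12).
talol and torine present → wynide forms (Rx 7).

Yes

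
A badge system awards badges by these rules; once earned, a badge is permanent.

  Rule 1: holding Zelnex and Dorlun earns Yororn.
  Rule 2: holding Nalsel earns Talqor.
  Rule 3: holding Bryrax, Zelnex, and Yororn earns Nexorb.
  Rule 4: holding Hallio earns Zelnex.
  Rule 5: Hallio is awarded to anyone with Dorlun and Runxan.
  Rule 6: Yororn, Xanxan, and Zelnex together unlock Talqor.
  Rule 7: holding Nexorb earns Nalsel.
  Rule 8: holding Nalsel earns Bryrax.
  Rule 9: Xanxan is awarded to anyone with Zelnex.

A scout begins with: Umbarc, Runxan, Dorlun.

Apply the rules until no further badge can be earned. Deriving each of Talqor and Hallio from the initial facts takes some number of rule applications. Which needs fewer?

Hallio

Hallio: With Dorlun and Runxan, Hallio is earned (Rule 5). [1 rule application]
Talqor: With Dorlun and Runxan, Hallio is earned (Rule 5). With Hallio, Zelnex is earned (Rule 4). With Zelnex and Dorlun, Yororn is earned (Rule 1). With Zelnex, Xanxan is earned (Rule 9). With Yororn, Xanxan, and Zelnex, Talqor is earned (Rule 6). [5 rule applications]
Hallio needs fewer.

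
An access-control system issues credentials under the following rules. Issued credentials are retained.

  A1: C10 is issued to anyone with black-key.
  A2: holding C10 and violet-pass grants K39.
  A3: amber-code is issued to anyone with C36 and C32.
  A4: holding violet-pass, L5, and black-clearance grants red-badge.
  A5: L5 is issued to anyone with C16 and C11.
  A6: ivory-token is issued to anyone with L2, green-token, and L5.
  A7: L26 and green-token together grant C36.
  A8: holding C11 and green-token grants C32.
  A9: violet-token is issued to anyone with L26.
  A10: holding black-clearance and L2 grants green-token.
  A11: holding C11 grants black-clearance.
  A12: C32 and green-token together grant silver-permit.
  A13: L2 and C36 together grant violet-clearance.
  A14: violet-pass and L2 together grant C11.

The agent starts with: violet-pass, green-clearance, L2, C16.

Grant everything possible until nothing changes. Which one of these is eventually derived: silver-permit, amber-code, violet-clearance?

Holding violet-pass and L2 grants C11 (A14).
Holding C11 grants black-clearance (A11).
Holding black-clearance and L2 grants green-token (A10).
Holding C11 and green-token grants C32 (A8).
Holding C32 and green-token grants silver-permit (A12).
amber-code would need C36 and C32 (A3), but C36 is never granted. violet-clearance would need L2 and C36 (A13), but C36 is never granted.

silver-permit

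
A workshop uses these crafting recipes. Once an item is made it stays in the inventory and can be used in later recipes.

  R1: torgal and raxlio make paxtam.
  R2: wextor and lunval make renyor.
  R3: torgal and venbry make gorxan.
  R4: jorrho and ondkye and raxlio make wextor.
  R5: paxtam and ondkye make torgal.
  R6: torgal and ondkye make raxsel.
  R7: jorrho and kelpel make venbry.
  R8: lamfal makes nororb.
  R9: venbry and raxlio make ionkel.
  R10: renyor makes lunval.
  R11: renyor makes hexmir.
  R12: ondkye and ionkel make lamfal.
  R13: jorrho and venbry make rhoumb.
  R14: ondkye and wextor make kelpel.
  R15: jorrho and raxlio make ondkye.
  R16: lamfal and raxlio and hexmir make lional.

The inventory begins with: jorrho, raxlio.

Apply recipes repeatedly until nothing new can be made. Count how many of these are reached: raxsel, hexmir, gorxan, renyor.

0

raxsel would need torgal and ondkye (R6), but torgal is never obtained.
hexmir would need renyor (R11), but renyor is never obtained.
gorxan would need torgal and venbry (R3), but torgal is never obtained.
renyor would need wextor and lunval (R2), but lunval is never obtained.
None of the 4 are reached.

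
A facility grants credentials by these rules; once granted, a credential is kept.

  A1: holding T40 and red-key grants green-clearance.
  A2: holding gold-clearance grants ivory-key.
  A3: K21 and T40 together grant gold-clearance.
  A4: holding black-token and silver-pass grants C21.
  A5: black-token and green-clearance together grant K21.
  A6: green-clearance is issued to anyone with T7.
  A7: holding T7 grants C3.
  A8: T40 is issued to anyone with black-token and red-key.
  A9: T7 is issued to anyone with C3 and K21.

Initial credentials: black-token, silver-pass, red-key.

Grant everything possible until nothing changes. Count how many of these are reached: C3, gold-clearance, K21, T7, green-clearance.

Holding black-token and red-key grants T40 (A8).
Holding T40 and red-key grants green-clearance (A1).
Holding black-token and green-clearance grants K21 (A5).
Holding K21 and T40 grants gold-clearance (A3).
C3 would need T7 (A7), but T7 is never granted.
gold-clearance: reached.
K21: reached.
T7 would need C3 and K21 (A9), but C3 is never granted.
green-clearance: reached.
Reached: gold-clearance, K21, and green-clearance — 3 of the 5.

3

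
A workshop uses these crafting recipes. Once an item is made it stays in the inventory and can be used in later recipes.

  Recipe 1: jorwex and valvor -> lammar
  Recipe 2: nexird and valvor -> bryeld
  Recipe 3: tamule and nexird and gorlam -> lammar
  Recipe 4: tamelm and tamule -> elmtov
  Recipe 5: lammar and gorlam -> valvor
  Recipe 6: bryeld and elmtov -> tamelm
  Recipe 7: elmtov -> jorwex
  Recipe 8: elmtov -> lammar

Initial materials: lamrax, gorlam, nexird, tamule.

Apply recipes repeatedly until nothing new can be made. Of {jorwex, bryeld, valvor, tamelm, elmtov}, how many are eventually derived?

2

tamule and nexird and gorlam -> lammar (Recipe 3).
Using Recipe 5, lammar and gorlam make valvor.
Using Recipe 2, nexird and valvor make bryeld.
jorwex would need elmtov (Recipe 7), but elmtov is never obtained.
bryeld: reached.
valvor: reached.
tamelm would need bryeld and elmtov (Recipe 6), but elmtov is never obtained.
elmtov would need tamelm and tamule (Recipe 4), but tamelm is never obtained.
Reached: bryeld and valvor — 2 of the 5.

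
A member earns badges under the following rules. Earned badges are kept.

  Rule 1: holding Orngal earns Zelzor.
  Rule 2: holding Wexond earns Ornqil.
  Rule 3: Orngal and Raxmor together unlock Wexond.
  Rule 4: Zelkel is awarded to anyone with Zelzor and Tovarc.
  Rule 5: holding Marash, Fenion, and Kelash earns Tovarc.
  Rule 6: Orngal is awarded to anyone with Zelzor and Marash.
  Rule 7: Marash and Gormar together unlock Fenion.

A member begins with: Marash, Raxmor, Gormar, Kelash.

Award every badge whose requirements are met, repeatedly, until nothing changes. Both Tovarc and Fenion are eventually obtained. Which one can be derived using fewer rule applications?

Fenion: With Marash and Gormar, Fenion is earned (Rule 7). [1 rule application]
Tovarc: With Marash and Gormar, Fenion is earned (Rule 7). With Marash, Fenion, and Kelash, Tovarc is earned (Rule 5). [2 rule applications]
Fenion needs fewer.

Fenion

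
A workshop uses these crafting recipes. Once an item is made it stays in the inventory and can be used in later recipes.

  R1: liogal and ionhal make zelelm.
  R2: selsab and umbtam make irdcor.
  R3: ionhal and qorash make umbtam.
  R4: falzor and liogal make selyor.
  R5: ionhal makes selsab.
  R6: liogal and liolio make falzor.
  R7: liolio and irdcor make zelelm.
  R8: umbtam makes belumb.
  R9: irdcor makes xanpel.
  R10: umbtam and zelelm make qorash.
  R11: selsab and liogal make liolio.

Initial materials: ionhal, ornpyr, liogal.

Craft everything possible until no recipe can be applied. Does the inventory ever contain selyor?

Yes

Using R5, ionhal makes selsab.
selsab and liogal → liolio (R11).
Using R6, liogal and liolio make falzor.
falzor and liogal → selyor (R4).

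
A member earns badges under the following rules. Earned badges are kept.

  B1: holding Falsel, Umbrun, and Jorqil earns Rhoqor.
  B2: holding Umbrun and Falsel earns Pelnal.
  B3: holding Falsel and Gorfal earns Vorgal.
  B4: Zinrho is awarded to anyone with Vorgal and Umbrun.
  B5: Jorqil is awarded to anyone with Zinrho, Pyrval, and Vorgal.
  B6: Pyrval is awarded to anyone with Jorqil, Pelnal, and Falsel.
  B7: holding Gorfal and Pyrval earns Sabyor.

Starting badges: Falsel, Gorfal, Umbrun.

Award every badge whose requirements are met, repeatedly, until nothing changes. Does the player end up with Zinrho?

With Falsel and Gorfal, Vorgal is earned (B3).
With Vorgal and Umbrun, Zinrho is earned (B4).

Yes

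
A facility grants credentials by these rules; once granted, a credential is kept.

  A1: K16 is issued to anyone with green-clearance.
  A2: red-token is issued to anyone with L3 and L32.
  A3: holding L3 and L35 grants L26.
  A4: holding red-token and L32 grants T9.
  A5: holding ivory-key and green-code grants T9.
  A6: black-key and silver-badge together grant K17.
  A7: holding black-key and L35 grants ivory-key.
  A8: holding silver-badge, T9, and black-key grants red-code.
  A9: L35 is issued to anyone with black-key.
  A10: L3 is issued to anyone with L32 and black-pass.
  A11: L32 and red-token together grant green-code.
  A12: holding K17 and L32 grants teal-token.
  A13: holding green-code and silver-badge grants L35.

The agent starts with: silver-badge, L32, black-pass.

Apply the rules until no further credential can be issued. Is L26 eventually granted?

Holding L32 and black-pass grants L3 (A10).
Holding L3 and L32 grants red-token (A2).
Holding L32 and red-token grants green-code (A11).
Holding green-code and silver-badge grants L35 (A13).
Holding L3 and L35 grants L26 (A3).

Yes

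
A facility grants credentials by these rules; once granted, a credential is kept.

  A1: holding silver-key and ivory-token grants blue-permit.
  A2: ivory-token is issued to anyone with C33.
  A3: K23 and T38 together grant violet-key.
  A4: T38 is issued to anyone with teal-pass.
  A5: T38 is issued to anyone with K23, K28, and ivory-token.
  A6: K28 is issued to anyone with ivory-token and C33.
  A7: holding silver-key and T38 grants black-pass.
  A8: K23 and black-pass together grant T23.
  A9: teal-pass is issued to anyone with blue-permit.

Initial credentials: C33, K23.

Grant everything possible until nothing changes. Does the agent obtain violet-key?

Holding C33 grants ivory-token (A2).
Holding ivory-token and C33 grants K28 (A6).
Holding K23, K28, and ivory-token grants T38 (A5).
Holding K23 and T38 grants violet-key (A3).

Yes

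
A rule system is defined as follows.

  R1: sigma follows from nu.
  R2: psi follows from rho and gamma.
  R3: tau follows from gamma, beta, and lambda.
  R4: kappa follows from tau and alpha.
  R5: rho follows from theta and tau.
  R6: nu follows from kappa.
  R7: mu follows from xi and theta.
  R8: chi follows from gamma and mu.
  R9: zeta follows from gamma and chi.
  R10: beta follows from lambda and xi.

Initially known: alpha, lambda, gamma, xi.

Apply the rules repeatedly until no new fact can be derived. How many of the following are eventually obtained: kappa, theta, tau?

2

From lambda and xi, R10 gives beta.
From gamma, beta, and lambda, R3 gives tau.
tau and alpha hold, so kappa follows (R4).
kappa: reached.
No rule produces theta, and it is not given.
tau: reached.
Reached: kappa and tau — 2 of the 3.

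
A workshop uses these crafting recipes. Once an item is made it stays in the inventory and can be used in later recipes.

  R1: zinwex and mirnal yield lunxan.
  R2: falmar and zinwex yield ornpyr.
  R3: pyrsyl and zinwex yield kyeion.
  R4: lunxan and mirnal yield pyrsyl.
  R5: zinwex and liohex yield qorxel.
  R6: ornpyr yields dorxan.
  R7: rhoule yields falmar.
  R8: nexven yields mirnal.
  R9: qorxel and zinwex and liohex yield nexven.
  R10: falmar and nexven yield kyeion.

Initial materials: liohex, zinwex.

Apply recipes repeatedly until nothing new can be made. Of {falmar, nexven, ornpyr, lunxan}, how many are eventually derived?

Using R5, zinwex and liohex make qorxel.
Using R9, qorxel, zinwex, and liohex make nexven.
Using R8, nexven makes mirnal.
zinwex and mirnal → lunxan (R1).
falmar would need rhoule (R7), but rhoule is never obtained.
nexven: reached.
ornpyr would need falmar and zinwex (R2), but falmar is never obtained.
lunxan: reached.
Reached: nexven and lunxan — 2 of the 4.

2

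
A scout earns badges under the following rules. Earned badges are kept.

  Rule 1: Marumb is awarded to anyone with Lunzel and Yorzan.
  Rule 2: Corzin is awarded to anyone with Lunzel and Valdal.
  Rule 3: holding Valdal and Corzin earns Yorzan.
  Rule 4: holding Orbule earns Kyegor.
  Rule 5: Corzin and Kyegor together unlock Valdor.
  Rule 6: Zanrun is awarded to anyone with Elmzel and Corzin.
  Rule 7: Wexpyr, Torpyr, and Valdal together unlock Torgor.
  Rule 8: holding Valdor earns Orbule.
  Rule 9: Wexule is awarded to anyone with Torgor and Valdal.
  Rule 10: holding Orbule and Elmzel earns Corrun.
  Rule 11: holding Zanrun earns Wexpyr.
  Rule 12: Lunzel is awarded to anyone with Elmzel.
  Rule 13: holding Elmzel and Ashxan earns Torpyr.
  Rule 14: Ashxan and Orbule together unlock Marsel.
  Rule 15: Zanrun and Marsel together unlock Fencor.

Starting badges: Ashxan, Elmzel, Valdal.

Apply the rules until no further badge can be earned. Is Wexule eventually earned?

With Elmzel and Ashxan, Torpyr is earned (Rule 13).
With Elmzel, Lunzel is earned (Rule 12).
With Lunzel and Valdal, Corzin is earned (Rule 2).
With Elmzel and Corzin, Zanrun is earned (Rule 6).
With Zanrun, Wexpyr is earned (Rule 11).
With Wexpyr, Torpyr, and Valdal, Torgor is earned (Rule 7).
With Torgor and Valdal, Wexule is earned (Rule 9).

Yes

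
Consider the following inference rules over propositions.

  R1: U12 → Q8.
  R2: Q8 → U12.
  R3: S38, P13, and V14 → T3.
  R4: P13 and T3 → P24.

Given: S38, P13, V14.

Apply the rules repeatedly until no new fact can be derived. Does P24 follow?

S38, P13, and V14 hold, so T3 follows (R3).
From P13 and T3, R4 gives P24.

Yes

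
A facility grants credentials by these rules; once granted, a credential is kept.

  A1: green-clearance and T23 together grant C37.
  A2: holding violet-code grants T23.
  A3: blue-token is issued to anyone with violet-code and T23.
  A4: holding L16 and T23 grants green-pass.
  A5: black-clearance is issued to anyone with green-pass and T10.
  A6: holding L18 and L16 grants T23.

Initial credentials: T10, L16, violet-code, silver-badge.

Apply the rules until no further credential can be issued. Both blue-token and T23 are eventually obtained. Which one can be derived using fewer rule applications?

T23

T23: Holding violet-code grants T23 (A2). [1 rule application]
blue-token: Holding violet-code grants T23 (A2). Holding violet-code and T23 grants blue-token (A3). [2 rule applications]
T23 needs fewer.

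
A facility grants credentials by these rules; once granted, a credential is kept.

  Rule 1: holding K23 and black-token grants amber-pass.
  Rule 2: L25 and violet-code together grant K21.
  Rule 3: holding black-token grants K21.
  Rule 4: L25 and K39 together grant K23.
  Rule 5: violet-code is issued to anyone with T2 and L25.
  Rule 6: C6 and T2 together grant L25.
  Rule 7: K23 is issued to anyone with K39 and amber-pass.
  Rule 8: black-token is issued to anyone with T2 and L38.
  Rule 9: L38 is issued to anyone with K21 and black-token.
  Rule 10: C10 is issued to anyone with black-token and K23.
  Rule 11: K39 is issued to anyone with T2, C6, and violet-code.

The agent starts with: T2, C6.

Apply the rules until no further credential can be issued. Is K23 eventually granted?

Yes

Holding C6 and T2 grants L25 (Rule 6).
Holding T2 and L25 grants violet-code (Rule 5).
Holding T2, C6, and violet-code grants K39 (Rule 11).
Holding L25 and K39 grants K23 (Rule 4).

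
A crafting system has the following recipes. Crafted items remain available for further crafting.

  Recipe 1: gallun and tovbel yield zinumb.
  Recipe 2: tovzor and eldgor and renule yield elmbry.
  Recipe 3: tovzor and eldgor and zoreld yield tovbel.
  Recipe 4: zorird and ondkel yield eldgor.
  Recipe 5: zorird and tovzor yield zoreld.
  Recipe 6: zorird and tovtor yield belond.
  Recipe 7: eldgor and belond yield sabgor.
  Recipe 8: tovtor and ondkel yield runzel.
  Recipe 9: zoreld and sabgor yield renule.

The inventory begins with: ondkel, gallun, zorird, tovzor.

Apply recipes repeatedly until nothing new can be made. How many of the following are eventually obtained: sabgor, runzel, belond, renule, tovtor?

sabgor would need eldgor and belond (Recipe 7), but belond is never obtained.
runzel would need tovtor and ondkel (Recipe 8), but tovtor is never obtained.
belond would need zorird and tovtor (Recipe 6), but tovtor is never obtained.
renule would need zoreld and sabgor (Recipe 9), but sabgor is never obtained.
No rule produces tovtor, and it is not given.
None of the 5 are reached.

0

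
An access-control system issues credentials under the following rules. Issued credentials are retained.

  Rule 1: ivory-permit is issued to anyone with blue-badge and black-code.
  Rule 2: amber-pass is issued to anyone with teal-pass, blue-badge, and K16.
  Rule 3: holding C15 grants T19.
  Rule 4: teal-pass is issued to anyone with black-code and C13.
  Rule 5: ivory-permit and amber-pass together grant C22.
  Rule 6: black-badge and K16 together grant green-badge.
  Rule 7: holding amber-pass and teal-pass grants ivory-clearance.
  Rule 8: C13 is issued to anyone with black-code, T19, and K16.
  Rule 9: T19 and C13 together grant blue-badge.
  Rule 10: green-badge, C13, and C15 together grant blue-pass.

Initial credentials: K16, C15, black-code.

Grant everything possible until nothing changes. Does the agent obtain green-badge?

No

green-badge would need black-badge and K16 (Rule 6), but black-badge is never granted.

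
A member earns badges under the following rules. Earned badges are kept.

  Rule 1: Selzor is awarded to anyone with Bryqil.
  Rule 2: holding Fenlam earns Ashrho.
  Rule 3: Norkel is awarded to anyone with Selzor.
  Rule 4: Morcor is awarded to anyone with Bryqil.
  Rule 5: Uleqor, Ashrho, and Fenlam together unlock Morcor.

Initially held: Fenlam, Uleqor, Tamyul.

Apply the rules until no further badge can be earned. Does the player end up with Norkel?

No

Norkel would need Selzor (Rule 3), but Selzor is never earned.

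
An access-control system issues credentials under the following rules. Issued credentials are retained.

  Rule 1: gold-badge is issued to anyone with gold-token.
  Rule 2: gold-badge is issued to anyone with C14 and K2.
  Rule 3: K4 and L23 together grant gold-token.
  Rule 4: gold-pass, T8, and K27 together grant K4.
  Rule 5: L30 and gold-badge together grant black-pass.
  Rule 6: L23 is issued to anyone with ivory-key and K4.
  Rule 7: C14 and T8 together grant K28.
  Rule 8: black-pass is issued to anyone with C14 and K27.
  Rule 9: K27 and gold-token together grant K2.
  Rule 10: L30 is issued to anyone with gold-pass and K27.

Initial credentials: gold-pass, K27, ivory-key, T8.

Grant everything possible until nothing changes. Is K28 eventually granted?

No

K28 would need C14 and T8 (Rule 7), but C14 is never granted.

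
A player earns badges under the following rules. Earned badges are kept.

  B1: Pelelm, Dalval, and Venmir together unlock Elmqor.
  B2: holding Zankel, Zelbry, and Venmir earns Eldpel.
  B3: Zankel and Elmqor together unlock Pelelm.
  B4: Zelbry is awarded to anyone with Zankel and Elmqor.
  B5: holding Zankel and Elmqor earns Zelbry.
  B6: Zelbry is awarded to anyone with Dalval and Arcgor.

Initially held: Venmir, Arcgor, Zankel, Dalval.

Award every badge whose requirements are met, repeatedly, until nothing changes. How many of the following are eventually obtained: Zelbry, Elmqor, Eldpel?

2

With Dalval and Arcgor, Zelbry is earned (B6).
With Zankel, Zelbry, and Venmir, Eldpel is earned (B2).
Zelbry: reached.
Elmqor would need Pelelm, Dalval, and Venmir (B1), but Pelelm is never earned.
Eldpel: reached.
Reached: Zelbry and Eldpel — 2 of the 3.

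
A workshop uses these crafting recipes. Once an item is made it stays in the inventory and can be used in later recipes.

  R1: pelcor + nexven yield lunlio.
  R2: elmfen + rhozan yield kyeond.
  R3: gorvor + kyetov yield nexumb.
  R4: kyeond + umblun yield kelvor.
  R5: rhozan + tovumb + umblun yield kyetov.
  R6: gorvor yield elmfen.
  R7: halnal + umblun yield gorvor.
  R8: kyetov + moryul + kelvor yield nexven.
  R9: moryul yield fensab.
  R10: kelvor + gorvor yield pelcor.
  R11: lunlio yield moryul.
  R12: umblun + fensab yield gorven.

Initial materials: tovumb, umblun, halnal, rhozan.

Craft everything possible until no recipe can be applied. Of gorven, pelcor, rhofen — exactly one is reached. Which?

halnal + umblun → gorvor (R7).
Using R6, gorvor makes elmfen.
Using R2, elmfen and rhozan make kyeond.
kyeond + umblun → kelvor (R4).
kelvor + gorvor → pelcor (R10).
gorven would need umblun and fensab (R12), but fensab is never obtained. No rule produces rhofen, and it is not given.

pelcor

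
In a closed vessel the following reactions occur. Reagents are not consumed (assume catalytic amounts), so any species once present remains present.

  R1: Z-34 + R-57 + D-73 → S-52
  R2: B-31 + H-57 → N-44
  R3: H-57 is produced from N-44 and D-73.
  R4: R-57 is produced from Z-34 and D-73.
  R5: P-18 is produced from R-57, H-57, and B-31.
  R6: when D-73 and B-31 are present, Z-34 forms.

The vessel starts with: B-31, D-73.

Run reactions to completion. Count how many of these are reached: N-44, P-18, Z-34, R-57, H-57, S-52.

3

D-73 and B-31 present → Z-34 forms (R6).
Z-34 and D-73 present → R-57 forms (R4).
Z-34, R-57, and D-73 present → S-52 forms (R1).
N-44 would need B-31 and H-57 (R2), but H-57 never forms.
P-18 would need R-57, H-57, and B-31 (R5), but H-57 never forms.
Z-34: reached.
R-57: reached.
H-57 would need N-44 and D-73 (R3), but N-44 never forms.
S-52: reached.
Reached: Z-34, R-57, and S-52 — 3 of the 6.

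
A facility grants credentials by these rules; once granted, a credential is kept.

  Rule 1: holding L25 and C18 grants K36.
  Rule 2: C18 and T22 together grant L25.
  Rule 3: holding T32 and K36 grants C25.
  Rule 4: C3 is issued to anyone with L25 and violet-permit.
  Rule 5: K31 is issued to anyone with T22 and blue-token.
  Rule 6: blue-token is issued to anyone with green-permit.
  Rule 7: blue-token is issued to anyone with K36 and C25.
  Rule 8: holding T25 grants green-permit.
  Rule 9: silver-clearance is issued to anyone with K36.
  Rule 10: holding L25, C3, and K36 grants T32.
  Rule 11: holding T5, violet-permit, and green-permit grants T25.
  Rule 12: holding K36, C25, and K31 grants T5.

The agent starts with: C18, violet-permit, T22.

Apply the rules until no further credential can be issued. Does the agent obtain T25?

T25 would need T5, violet-permit, and green-permit (Rule 11), but green-permit is never granted.

No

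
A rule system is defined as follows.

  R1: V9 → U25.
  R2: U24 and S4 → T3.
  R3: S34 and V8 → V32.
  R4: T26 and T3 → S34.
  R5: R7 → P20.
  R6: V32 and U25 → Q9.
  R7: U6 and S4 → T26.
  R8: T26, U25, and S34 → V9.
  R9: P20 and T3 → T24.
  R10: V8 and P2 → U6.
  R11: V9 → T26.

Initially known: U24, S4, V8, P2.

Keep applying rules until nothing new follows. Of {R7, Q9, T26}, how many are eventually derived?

From V8 and P2, R10 gives U6.
U6 and S4 hold, so T26 follows (R7).
No rule produces R7, and it is not given.
Q9 would need V32 and U25 (R6), but U25 is never established.
T26: reached.
Reached: T26 — 1 of the 3.

1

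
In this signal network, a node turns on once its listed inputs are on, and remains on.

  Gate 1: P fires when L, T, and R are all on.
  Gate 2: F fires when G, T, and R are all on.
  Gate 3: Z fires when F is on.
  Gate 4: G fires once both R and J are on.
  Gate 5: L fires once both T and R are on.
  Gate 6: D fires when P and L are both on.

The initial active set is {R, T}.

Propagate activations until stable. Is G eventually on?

G would need R and J (Gate 4), but J never turns on.

No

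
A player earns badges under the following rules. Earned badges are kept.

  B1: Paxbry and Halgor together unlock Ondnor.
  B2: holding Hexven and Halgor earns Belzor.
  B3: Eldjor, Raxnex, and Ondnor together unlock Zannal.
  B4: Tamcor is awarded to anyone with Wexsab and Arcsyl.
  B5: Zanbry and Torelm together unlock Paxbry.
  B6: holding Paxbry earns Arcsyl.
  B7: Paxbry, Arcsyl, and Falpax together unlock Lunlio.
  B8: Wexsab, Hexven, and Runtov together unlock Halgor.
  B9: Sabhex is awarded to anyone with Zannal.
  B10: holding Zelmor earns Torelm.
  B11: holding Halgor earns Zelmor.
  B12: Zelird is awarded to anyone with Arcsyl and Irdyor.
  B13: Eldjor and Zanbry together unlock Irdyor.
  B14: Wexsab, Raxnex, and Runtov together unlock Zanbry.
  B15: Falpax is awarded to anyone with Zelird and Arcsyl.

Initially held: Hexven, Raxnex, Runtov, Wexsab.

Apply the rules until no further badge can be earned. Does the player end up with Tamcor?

Yes

With Wexsab, Hexven, and Runtov, Halgor is earned (B8).
With Wexsab, Raxnex, and Runtov, Zanbry is earned (B14).
With Halgor, Zelmor is earned (B11).
With Zelmor, Torelm is earned (B10).
With Zanbry and Torelm, Paxbry is earned (B5).
With Paxbry, Arcsyl is earned (B6).
With Wexsab and Arcsyl, Tamcor is earned (B4).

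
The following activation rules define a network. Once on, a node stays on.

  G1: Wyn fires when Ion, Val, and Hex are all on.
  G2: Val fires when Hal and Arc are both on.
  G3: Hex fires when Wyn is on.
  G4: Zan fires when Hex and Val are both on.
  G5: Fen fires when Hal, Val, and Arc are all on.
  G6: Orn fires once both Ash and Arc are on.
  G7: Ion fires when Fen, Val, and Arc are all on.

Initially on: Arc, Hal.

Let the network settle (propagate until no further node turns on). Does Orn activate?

Orn would need Ash and Arc (G6), but Ash never turns on.

No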